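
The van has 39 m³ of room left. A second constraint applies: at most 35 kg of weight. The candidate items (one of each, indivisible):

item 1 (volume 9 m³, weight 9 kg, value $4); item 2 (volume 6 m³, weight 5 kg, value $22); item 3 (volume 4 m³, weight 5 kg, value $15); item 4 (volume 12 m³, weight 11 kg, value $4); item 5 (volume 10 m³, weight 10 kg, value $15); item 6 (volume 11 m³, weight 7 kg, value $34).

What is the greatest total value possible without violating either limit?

$86

Feasible sets respecting both limits:
- item 2+item 3+item 5+item 6: volume 31, weight 27, value 86
- item 1+item 2+item 3+item 6: volume 30, weight 26, value 75
- item 2+item 3+item 4+item 6: volume 33, weight 28, value 75
- item 1+item 2+item 5+item 6: volume 36, weight 31, value 75
Best: $86.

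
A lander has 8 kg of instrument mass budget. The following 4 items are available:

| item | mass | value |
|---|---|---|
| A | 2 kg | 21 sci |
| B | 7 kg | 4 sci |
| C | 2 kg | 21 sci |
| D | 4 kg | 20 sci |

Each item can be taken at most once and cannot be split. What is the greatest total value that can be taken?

Check high-value combinations within 8 kg:
- A+C+D: mass 2+2+4=8, value 21+21+20=62
- A+C: mass 2+2=4, value 21+21=42
- A+D: mass 2+4=6, value 21+20=41
- C+D: mass 2+4=6, value 21+20=41
Best: 62 sci.

62 sci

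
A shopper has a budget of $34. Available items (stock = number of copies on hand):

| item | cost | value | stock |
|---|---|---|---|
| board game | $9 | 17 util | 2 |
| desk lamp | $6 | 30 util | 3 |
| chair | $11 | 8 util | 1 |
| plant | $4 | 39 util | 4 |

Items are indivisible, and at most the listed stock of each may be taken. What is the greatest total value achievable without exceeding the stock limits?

Best selections within cost 34 and stock limits:
- 3×desk lamp + 4×plant: cost 34, value 246
- 2×desk lamp + 4×plant: cost 28, value 216
- 3×desk lamp + 3×plant: cost 30, value 207
Best: 246 util.

246 util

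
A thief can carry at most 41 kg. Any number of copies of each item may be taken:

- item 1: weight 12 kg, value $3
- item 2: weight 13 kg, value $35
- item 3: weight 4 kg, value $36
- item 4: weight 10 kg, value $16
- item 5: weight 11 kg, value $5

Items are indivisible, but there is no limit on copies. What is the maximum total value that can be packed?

$360

Best value-per-unit is item 3 at 36/4, and filling with it alone uses weight 10×4=40. No mix of the others beats 10×36 = 360.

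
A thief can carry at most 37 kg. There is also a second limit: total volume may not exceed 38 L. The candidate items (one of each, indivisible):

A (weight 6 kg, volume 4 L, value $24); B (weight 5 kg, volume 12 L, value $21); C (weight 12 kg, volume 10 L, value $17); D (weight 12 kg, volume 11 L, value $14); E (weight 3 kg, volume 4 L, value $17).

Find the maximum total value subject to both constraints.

$79

Feasible sets respecting both limits:
- A+B+C+E: weight 26, volume 30, value 79
- A+B+C+D: weight 35, volume 37, value 76
- A+B+D+E: weight 26, volume 31, value 76
Best: $79.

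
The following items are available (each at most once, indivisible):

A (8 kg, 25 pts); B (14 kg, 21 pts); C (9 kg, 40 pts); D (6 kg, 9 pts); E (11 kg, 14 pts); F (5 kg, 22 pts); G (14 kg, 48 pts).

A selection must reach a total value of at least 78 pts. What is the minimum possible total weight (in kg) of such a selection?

Subsets with value ≥ 78, sorted by total weight:
- A+C+F: weight 22, value 87
- C+G: weight 23, value 88
- D+F+G: weight 25, value 79
Minimum weight: 22 kg.

22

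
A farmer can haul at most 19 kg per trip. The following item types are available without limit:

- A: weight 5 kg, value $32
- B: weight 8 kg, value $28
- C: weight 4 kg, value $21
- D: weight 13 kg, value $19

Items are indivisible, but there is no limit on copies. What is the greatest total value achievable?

Best value-per-unit is A at 32/5; filling with it alone gives 3×32 = 96.
Optimal mix: 3×A + 1×C → weight 19, value 117.

$117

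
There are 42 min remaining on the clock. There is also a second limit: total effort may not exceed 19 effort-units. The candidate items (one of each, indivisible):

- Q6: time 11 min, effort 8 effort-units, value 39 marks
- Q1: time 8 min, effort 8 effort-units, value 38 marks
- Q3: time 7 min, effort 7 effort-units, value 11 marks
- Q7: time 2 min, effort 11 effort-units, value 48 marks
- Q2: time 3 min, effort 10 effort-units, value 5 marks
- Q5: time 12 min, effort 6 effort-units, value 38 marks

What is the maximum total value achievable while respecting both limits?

87 marks

Feasible sets respecting both limits:
- Q6+Q7: time 13, effort 19, value 87
- Q1+Q7: time 10, effort 19, value 86
- Q7+Q5: time 14, effort 17, value 86
Best: 87 marks.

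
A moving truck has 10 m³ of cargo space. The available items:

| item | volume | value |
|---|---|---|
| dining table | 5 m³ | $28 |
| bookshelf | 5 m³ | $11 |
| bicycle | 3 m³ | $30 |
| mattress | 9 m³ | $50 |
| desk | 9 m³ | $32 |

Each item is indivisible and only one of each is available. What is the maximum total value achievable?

$58

Check high-value combinations within 10 m³:
- dining table+bicycle: volume 5+3=8, value 28+30=58
- mattress: volume 9, value 50
- bookshelf+bicycle: volume 5+3=8, value 11+30=41
- dining table+bookshelf: volume 5+5=10, value 28+11=39
Best: $58.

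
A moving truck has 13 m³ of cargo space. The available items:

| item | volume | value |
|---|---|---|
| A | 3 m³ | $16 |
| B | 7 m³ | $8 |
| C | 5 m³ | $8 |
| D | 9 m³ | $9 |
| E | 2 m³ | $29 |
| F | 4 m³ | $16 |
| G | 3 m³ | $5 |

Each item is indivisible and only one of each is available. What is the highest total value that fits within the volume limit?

$66

Check high-value combinations within 13 m³:
- A+E+F+G: volume 3+2+4+3=12, value 16+29+16+5=66
- A+E+F: volume 3+2+4=9, value 16+29+16=61
- A+C+E+G: volume 3+5+2+3=13, value 16+8+29+5=58
- A+C+E: volume 3+5+2=10, value 16+8+29=53
- C+E+F: volume 5+2+4=11, value 8+29+16=53
Best: $66.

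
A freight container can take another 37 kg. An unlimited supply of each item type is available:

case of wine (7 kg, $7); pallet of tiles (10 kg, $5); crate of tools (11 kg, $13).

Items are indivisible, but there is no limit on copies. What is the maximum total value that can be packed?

$40

Best value-per-unit is crate of tools at 13/11; filling with it alone gives 3×13 = 39.
Optimal mix: 2×case of wine + 2×crate of tools → weight 36, value 40.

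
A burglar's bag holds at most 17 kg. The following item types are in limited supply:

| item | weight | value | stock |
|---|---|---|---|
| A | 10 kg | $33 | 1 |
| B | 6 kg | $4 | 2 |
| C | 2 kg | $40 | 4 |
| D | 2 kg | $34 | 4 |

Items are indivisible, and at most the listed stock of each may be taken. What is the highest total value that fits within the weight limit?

Best selections within weight 17 and stock limits:
- 4×C + 4×D: weight 16, value 296
- 4×C + 3×D: weight 14, value 262
- 3×C + 4×D: weight 14, value 256
- 4×C + 2×D: weight 12, value 228
Best: $296.

$296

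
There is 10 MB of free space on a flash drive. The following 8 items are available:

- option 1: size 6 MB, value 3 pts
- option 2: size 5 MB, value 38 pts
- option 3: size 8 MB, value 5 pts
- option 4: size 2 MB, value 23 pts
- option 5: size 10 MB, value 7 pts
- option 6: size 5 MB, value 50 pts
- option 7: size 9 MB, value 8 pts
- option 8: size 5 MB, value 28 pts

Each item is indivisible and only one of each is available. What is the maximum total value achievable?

88 pts

Check high-value combinations within 10 MB:
- option 2+option 6: size 5+5=10, value 38+50=88
- option 6+option 8: size 5+5=10, value 50+28=78
- option 4+option 6: size 2+5=7, value 23+50=73
- option 2+option 8: size 5+5=10, value 38+28=66
Best: 88 pts.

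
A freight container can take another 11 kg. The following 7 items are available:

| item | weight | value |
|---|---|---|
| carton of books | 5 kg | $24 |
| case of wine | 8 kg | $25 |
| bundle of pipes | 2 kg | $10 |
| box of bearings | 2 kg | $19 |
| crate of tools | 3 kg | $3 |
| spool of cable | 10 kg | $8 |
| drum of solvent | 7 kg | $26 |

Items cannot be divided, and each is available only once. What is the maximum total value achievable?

This is a 0/1 knapsack; check combinations near the capacity.
- bundle of pipes+box of bearings+drum of solvent: weight 2+2+7=11, value 10+19+26=55
- carton of books+bundle of pipes+box of bearings: weight 5+2+2=9, value 24+10+19=53
- carton of books+box of bearings+crate of tools: weight 5+2+3=10, value 24+19+3=46
- box of bearings+drum of solvent: weight 2+7=9, value 19+26=45
Best: $55.

$55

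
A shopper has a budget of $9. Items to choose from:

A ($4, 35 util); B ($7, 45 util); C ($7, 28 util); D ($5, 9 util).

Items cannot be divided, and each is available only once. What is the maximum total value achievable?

45 util

Check high-value combinations within $9:
- B: cost 7, value 45
- A+D: cost 4+5=9, value 35+9=44
- A: cost 4, value 35
- C: cost 7, value 28
- D: cost 5, value 9
Best: 45 util.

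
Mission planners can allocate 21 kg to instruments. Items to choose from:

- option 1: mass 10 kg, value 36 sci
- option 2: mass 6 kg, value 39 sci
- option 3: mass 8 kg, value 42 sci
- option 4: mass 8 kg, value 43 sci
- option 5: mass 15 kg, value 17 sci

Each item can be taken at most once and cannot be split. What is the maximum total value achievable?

85 sci

Check high-value combinations within 21 kg:
- option 3+option 4: mass 8+8=16, value 42+43=85
- option 2+option 4: mass 6+8=14, value 39+43=82
- option 2+option 3: mass 6+8=14, value 39+42=81
- option 1+option 4: mass 10+8=18, value 36+43=79
Best: 85 sci.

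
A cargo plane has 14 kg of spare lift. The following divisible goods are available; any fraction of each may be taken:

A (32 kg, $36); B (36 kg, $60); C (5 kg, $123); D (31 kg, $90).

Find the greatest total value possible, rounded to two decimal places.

149.13

Take in order of value per unit:
- C (123/5 per unit): all 5 → value 123, running total 123.00
- D (90/31 per unit): 9 of 31 → value 9×90/31 = 26.1290, running total 149.13
Total 149.13.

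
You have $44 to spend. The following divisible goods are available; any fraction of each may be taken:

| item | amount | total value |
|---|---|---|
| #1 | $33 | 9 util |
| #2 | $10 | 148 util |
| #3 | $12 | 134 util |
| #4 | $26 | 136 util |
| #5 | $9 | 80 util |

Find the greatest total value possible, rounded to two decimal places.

430.00

Take in order of value per unit:
- #2 (148/10 per unit): all 10 → value 148, running total 148.00
- #3 (134/12 per unit): all 12 → value 134, running total 282.00
- #5 (80/9 per unit): all 9 → value 80, running total 362.00
- #4 (136/26 per unit): 13 of 26 → value 13×136/26 = 68.0000, running total 430.00
Total 430.00.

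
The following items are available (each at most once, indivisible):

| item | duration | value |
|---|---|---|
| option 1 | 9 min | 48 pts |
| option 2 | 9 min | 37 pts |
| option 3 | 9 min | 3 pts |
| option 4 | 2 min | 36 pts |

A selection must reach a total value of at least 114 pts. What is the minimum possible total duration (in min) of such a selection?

Subsets with value ≥ 114, sorted by total duration:
- option 1+option 2+option 4: duration 20, value 121
- option 1+option 2+option 3+option 4: duration 29, value 124
Minimum duration: 20 min.

20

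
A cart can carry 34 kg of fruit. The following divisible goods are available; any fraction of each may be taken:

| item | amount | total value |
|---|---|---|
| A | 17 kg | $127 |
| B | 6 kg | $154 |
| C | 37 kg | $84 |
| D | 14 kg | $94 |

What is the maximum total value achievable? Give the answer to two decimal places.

354.86

Take in order of value per unit:
- B (154/6 per unit): all 6 → value 154, running total 154.00
- A (127/17 per unit): all 17 → value 127, running total 281.00
- D (94/14 per unit): 11 of 14 → value 11×94/14 = 73.8571, running total 354.86
Total 354.86.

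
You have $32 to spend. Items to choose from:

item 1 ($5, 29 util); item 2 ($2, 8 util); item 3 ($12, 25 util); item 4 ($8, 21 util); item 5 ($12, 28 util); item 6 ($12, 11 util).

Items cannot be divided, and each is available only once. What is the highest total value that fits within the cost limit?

90 util

This is a 0/1 knapsack; check combinations near the capacity.
- item 1+item 2+item 3+item 5: cost 5+2+12+12=31, value 29+8+25+28=90
- item 1+item 2+item 4+item 5: cost 5+2+8+12=27, value 29+8+21+28=86
- item 1+item 2+item 3+item 4: cost 5+2+12+8=27, value 29+8+25+21=83
- item 1+item 3+item 5: cost 5+12+12=29, value 29+25+28=82
- item 1+item 4+item 5: cost 5+8+12=25, value 29+21+28=78
Best: 90 util.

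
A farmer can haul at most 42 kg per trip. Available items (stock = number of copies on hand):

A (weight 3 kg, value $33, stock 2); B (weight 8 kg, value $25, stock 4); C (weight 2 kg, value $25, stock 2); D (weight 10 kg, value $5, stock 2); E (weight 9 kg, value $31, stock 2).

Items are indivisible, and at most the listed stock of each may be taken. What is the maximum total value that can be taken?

$216

Best selections within weight 42 and stock limits:
- 2×A + 4×B + 2×C: weight 42, value 216
- 2×A + 1×B + 2×C + 2×E: weight 36, value 203
Best: $216.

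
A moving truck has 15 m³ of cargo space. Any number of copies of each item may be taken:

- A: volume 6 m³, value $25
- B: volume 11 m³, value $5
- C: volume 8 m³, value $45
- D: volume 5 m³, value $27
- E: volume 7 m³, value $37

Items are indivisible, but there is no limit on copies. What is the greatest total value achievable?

Best value-per-unit is C at 45/8; filling with it alone gives 1×45 = 45.
Optimal mix: 1×C + 1×E → volume 15, value 82.

$82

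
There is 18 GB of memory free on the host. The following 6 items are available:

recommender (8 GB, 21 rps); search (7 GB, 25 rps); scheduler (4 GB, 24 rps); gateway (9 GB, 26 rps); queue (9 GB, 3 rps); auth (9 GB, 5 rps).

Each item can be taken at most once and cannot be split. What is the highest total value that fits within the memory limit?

51 rps

Check high-value combinations within 18 GB:
- search+gateway: memory 7+9=16, value 25+26=51
- scheduler+gateway: memory 4+9=13, value 24+26=50
- search+scheduler: memory 7+4=11, value 25+24=49
Best: 51 rps.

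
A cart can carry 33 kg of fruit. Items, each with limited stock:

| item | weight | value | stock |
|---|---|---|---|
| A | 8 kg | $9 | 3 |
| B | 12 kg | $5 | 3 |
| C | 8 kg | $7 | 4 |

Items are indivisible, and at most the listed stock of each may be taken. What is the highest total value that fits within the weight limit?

Best selections within weight 33 and stock limits:
- 3×A + 1×C: weight 32, value 34
- 2×A + 2×C: weight 32, value 32
Best: $34.

$34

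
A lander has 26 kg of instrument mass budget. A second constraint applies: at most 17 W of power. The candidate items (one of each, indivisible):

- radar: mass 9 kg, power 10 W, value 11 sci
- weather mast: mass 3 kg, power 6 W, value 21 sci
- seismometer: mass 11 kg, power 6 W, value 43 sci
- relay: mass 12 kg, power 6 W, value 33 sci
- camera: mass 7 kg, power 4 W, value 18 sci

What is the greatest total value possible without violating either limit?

Feasible sets respecting both limits:
- weather mast+seismometer+camera: mass 21, power 16, value 82
- seismometer+relay: mass 23, power 12, value 76
- weather mast+relay+camera: mass 22, power 16, value 72
Best: 82 sci.

82 sci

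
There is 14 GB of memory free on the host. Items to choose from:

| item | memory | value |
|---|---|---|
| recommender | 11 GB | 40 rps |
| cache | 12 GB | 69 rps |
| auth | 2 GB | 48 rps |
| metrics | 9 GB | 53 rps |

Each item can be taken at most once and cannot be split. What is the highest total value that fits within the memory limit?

117 rps

Check high-value combinations within 14 GB:
- cache+auth: memory 12+2=14, value 69+48=117
- auth+metrics: memory 2+9=11, value 48+53=101
- recommender+auth: memory 11+2=13, value 40+48=88
- cache: memory 12, value 69
Best: 117 rps.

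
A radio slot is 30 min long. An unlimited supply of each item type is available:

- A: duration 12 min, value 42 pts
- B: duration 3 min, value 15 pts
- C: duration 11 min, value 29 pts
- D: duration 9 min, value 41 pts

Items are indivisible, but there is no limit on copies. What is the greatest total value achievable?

Best value-per-unit is B at 15/3, and filling with it alone uses duration 10×3=30. No mix of the others beats 10×15 = 150.

150 pts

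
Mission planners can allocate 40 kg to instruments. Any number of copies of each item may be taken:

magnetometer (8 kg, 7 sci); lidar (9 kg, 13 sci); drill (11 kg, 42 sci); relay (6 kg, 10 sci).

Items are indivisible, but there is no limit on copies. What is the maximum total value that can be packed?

Best value-per-unit is drill at 42/11; filling with it alone gives 3×42 = 126.
Optimal mix: 3×drill + 1×relay → mass 39, value 136.

136 sci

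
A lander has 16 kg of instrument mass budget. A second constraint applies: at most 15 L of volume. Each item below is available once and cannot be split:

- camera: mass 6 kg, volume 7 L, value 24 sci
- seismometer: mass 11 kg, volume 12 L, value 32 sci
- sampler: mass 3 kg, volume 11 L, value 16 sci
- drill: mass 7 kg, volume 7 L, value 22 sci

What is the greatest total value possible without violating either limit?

46 sci

Feasible sets respecting both limits:
- camera+drill: mass 13, volume 14, value 46
- seismometer: mass 11, volume 12, value 32
- camera: mass 6, volume 7, value 24
- drill: mass 7, volume 7, value 22
Best: 46 sci.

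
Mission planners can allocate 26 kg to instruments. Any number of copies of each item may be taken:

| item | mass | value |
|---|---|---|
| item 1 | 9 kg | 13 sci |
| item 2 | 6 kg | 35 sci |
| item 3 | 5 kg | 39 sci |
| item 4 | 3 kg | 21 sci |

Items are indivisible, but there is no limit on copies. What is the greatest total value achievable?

Best value-per-unit is item 3 at 39/5; filling with it alone gives 5×39 = 195.
Optimal mix: 4×item 3 + 2×item 4 → mass 26, value 198.

198 sci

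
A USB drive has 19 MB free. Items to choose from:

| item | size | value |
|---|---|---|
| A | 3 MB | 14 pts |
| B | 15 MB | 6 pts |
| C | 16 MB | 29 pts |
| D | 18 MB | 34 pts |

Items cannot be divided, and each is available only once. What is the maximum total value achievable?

This is a 0/1 knapsack; check combinations near the capacity.
- A+C: size 3+16=19, value 14+29=43
- D: size 18, value 34
- C: size 16, value 29
- A+B: size 3+15=18, value 14+6=20
- A: size 3, value 14
Best: 43 pts.

43 pts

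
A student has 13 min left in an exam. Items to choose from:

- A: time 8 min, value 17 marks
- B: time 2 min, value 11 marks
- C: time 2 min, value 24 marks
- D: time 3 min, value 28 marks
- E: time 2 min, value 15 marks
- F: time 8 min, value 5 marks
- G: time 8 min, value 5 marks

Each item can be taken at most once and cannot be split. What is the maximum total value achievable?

78 marks

This is a 0/1 knapsack; check combinations near the capacity.
- B+C+D+E: time 2+2+3+2=9, value 11+24+28+15=78
- A+C+D: time 8+2+3=13, value 17+24+28=69
- C+D+E: time 2+3+2=7, value 24+28+15=67
Best: 78 marks.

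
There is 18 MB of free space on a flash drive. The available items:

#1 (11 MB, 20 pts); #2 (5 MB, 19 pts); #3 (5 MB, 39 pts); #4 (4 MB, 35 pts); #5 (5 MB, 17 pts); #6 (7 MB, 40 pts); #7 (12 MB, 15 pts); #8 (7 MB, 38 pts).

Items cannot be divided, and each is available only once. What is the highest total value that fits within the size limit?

Check high-value combinations within 18 MB:
- #3+#4+#6: size 5+4+7=16, value 39+35+40=114
- #4+#6+#8: size 4+7+7=18, value 35+40+38=113
- #3+#4+#8: size 5+4+7=16, value 39+35+38=112
- #2+#3+#6: size 5+5+7=17, value 19+39+40=98
Best: 114 pts.

114 pts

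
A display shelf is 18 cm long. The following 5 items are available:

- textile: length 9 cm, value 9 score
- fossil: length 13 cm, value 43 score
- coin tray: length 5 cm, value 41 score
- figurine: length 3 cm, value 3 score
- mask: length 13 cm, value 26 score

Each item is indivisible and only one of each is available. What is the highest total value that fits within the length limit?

Check high-value combinations within 18 cm:
- fossil+coin tray: length 13+5=18, value 43+41=84
- coin tray+mask: length 5+13=18, value 41+26=67
- textile+coin tray+figurine: length 9+5+3=17, value 9+41+3=53
- textile+coin tray: length 9+5=14, value 9+41=50
Best: 84 score.

84 score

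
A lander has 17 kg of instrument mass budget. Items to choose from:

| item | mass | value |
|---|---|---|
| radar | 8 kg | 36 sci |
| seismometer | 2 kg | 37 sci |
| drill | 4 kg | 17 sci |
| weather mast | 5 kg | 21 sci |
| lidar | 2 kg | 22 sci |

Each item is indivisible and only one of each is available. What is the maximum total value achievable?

116 sci

Check high-value combinations within 17 kg:
- radar+seismometer+weather mast+lidar: mass 8+2+5+2=17, value 36+37+21+22=116
- radar+seismometer+drill+lidar: mass 8+2+4+2=16, value 36+37+17+22=112
- seismometer+drill+weather mast+lidar: mass 2+4+5+2=13, value 37+17+21+22=97
- radar+seismometer+lidar: mass 8+2+2=12, value 36+37+22=95
- radar+seismometer+weather mast: mass 8+2+5=15, value 36+37+21=94
Best: 116 sci.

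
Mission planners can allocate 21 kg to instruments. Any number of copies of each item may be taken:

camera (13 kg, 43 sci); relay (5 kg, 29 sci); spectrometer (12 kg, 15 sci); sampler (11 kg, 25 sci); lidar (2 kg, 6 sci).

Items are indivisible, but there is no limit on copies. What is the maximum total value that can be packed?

116 sci

Best value-per-unit is relay at 29/5, and filling with it alone uses mass 4×5=20. No mix of the others beats 4×29 = 116.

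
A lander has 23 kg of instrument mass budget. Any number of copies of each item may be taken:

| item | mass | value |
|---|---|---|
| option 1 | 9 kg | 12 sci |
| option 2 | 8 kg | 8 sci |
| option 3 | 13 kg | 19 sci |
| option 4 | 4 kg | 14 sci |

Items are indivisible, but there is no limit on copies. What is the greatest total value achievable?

Best value-per-unit is option 4 at 14/4, and filling with it alone uses mass 5×4=20. No mix of the others beats 5×14 = 70.

70 sci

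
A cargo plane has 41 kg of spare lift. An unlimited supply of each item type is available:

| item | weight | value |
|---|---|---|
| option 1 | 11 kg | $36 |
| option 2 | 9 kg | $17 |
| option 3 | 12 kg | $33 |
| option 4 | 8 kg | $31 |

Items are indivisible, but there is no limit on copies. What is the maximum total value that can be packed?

Best value-per-unit is option 4 at 31/8, and filling with it alone uses weight 5×8=40. No mix of the others beats 5×31 = 155.

$155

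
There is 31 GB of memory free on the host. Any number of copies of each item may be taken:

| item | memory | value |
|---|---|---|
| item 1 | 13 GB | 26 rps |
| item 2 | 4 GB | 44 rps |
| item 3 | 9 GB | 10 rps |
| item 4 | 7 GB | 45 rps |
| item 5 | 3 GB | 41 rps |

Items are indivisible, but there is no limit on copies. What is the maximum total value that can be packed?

413 rps

Best value-per-unit is item 5 at 41/3; filling with it alone gives 10×41 = 410.
Optimal mix: 1×item 2 + 9×item 5 → memory 31, value 413.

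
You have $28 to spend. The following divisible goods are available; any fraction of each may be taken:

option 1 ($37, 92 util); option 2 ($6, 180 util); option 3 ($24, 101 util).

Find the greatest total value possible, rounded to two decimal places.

272.58

Take in order of value per unit:
- option 2 (180/6 per unit): all 6 → value 180, running total 180.00
- option 3 (101/24 per unit): 22 of 24 → value 22×101/24 = 92.5833, running total 272.58
Total 272.58.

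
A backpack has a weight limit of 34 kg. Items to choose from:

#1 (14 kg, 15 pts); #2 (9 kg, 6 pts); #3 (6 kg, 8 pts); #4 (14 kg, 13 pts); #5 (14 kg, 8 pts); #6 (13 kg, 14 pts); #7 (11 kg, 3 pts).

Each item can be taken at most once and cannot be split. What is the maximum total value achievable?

Check high-value combinations within 34 kg:
- #1+#3+#6: weight 14+6+13=33, value 15+8+14=37
- #1+#3+#4: weight 14+6+14=34, value 15+8+13=36
- #3+#4+#6: weight 6+14+13=33, value 8+13+14=35
- #1+#3+#5: weight 14+6+14=34, value 15+8+8=31
Best: 37 pts.

37 pts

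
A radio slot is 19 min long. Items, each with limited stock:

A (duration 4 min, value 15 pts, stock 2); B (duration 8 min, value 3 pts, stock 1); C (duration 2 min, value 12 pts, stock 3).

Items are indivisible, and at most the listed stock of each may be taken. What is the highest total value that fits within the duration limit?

Best selections within duration 19 and stock limits:
- 2×A + 3×C: duration 14, value 66
- 2×A + 2×C: duration 12, value 54
Best: 66 pts.

66 pts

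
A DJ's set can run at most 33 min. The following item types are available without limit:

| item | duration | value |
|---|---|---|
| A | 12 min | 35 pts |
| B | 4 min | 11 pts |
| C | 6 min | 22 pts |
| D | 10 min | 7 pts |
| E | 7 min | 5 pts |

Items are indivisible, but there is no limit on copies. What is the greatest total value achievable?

Best value-per-unit is C at 22/6; filling with it alone gives 5×22 = 110.
Optimal mix: 2×B + 4×C → duration 32, value 110.

110 pts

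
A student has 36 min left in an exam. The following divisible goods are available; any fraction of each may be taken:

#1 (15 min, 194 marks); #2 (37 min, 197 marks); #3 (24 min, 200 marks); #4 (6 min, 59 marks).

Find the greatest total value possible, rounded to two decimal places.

Take in order of value per unit:
- #1 (194/15 per unit): all 15 → value 194, running total 194.00
- #4 (59/6 per unit): all 6 → value 59, running total 253.00
- #3 (200/24 per unit): 15 of 24 → value 15×200/24 = 125.0000, running total 378.00
Total 378.00.

378.00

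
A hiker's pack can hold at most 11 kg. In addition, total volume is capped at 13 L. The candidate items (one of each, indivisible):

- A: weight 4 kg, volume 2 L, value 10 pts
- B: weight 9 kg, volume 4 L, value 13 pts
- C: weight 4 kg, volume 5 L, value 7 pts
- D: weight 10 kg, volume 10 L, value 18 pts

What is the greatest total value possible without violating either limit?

18 pts

Feasible sets respecting both limits:
- D: weight 10, volume 10, value 18
- A+C: weight 8, volume 7, value 17
- B: weight 9, volume 4, value 13
- A: weight 4, volume 2, value 10
Best: 18 pts.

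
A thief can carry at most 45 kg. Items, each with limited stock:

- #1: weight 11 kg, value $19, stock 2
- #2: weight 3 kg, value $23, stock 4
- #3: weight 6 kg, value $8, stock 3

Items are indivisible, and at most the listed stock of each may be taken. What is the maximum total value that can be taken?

Best selections within weight 45 and stock limits:
- 2×#1 + 4×#2 + 1×#3: weight 40, value 138
- 1×#1 + 4×#2 + 3×#3: weight 41, value 135
- 2×#1 + 4×#2: weight 34, value 130
Best: $138.

$138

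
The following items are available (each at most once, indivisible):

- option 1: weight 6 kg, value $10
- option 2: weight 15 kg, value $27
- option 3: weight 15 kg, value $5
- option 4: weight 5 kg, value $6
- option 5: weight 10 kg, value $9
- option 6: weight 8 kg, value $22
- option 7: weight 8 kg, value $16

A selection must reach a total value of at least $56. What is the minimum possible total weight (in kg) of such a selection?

29

Subsets with value ≥ 56, sorted by total weight:
- option 1+option 2+option 6: weight 29, value 59
- option 2+option 6+option 7: weight 31, value 65
Minimum weight: 29 kg.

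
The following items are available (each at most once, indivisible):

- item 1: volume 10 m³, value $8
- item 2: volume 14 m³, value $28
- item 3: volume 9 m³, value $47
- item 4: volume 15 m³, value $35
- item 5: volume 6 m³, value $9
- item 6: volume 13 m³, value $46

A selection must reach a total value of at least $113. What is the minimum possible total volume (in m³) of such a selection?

Subsets with value ≥ 113, sorted by total volume:
- item 2+item 3+item 6: volume 36, value 121
- item 3+item 4+item 6: volume 37, value 128
- item 2+item 3+item 5+item 6: volume 42, value 130
- item 3+item 4+item 5+item 6: volume 43, value 137
Minimum volume: 36 m³.

36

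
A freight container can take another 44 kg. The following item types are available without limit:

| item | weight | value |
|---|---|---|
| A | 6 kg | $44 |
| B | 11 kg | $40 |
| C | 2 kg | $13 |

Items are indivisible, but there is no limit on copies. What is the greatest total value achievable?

$321

Best value-per-unit is A at 44/6; filling with it alone gives 7×44 = 308.
Optimal mix: 7×A + 1×C → weight 44, value 321.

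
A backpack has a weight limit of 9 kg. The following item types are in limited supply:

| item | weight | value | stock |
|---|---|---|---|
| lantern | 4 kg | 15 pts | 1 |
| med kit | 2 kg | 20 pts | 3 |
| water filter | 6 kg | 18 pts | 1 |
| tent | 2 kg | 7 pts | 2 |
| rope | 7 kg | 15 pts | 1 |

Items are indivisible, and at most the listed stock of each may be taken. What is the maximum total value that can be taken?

Best selections within weight 9 and stock limits:
- 3×med kit + 1×tent: weight 8, value 67
- 3×med kit: weight 6, value 60
- 1×lantern + 2×med kit: weight 8, value 55
Best: 67 pts.

67 pts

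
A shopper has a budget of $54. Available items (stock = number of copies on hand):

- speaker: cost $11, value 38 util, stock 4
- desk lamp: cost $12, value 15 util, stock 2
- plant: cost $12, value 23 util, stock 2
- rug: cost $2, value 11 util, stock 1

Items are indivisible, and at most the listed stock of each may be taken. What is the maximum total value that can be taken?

163 util

Top feasible selections:
- 4×speaker + 1×rug: cost 46, value 163
- 4×speaker: cost 44, value 152
Best: 163 util.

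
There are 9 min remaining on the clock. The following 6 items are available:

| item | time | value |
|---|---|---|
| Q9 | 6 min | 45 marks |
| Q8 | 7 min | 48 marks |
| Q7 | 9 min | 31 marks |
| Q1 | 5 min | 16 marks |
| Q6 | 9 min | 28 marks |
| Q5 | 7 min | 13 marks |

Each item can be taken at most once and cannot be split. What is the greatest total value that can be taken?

48 marks

Check high-value combinations within 9 min:
- Q8: time 7, value 48
- Q9: time 6, value 45
- Q7: time 9, value 31
- Q6: time 9, value 28
- Q1: time 5, value 16
Best: 48 marks.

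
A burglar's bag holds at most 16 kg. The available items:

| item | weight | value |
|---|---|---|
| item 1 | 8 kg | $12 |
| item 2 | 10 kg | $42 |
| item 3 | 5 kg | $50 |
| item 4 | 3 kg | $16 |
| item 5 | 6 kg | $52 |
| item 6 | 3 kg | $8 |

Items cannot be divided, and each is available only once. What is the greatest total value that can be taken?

Check high-value combinations within 16 kg:
- item 3+item 4+item 5: weight 5+3+6=14, value 50+16+52=118
- item 3+item 5+item 6: weight 5+6+3=14, value 50+52+8=110
- item 3+item 5: weight 5+6=11, value 50+52=102
Best: $118.

$118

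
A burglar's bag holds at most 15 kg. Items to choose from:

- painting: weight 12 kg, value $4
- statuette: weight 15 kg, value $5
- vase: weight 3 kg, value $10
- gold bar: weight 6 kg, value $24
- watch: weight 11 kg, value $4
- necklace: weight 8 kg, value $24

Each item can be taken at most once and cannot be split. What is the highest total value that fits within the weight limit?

This is a 0/1 knapsack; check combinations near the capacity.
- gold bar+necklace: weight 6+8=14, value 24+24=48
- vase+gold bar: weight 3+6=9, value 10+24=34
- vase+necklace: weight 3+8=11, value 10+24=34
- gold bar: weight 6, value 24
Best: $48.

$48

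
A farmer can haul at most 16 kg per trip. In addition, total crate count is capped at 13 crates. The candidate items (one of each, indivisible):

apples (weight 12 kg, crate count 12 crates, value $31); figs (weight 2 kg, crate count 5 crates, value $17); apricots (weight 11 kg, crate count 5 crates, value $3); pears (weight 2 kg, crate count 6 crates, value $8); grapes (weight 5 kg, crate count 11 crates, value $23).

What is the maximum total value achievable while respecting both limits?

$31

Feasible sets respecting both limits:
- apples: weight 12, crate count 12, value 31
- figs+pears: weight 4, crate count 11, value 25
- grapes: weight 5, crate count 11, value 23
Best: $31.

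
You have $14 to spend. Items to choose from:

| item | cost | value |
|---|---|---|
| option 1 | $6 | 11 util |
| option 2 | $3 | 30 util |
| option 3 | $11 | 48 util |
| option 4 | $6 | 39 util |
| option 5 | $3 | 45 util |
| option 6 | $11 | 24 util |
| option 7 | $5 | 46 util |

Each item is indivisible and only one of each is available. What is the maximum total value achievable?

130 util

Check high-value combinations within $14:
- option 4+option 5+option 7: cost 6+3+5=14, value 39+45+46=130
- option 2+option 5+option 7: cost 3+3+5=11, value 30+45+46=121
- option 2+option 4+option 7: cost 3+6+5=14, value 30+39+46=115
Best: 130 util.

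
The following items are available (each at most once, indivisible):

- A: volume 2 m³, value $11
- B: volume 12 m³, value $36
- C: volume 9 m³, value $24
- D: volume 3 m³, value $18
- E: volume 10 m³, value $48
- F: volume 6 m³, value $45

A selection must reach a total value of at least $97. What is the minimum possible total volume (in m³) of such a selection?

Subsets with value ≥ 97, sorted by total volume:
- A+E+F: volume 18, value 104
- D+E+F: volume 19, value 111
- A+C+D+F: volume 20, value 98
Minimum volume: 18 m³.

18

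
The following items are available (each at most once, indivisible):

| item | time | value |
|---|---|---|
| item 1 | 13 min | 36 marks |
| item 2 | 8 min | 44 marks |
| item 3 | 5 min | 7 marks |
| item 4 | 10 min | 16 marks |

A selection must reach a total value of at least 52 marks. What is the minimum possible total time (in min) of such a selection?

18

Subsets with value ≥ 52, sorted by total time:
- item 2+item 4: time 18, value 60
- item 1+item 2: time 21, value 80
- item 2+item 3+item 4: time 23, value 67
Minimum time: 18 min.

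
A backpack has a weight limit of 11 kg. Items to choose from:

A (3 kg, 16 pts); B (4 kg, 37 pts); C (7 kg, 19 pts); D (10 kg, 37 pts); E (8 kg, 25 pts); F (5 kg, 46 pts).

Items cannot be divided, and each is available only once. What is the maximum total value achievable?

This is a 0/1 knapsack; check combinations near the capacity.
- B+F: weight 4+5=9, value 37+46=83
- A+F: weight 3+5=8, value 16+46=62
- B+C: weight 4+7=11, value 37+19=56
Best: 83 pts.

83 pts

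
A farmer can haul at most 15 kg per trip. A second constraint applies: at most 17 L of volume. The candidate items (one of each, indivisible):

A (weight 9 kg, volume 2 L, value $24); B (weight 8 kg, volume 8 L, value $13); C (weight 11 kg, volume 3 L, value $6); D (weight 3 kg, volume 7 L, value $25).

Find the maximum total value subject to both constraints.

$49

Feasible sets respecting both limits:
- A+D: weight 12, volume 9, value 49
- B+D: weight 11, volume 15, value 38
- C+D: weight 14, volume 10, value 31
Best: $49.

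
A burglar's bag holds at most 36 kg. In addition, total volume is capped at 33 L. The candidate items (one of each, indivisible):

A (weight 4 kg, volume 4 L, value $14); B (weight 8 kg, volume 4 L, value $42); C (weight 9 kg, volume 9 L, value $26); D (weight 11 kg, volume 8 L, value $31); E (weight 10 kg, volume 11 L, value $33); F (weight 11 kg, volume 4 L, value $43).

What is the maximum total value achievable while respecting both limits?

Feasible sets respecting both limits:
- A+B+E+F: weight 33, volume 23, value 132
- A+B+D+F: weight 34, volume 20, value 130
- A+B+C+F: weight 32, volume 21, value 125
Best: $132.

$132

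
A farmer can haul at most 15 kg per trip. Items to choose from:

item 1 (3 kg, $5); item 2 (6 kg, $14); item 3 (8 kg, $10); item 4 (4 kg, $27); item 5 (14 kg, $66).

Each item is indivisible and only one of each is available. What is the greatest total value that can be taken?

$66

This is a 0/1 knapsack; check combinations near the capacity.
- item 5: weight 14, value 66
- item 1+item 2+item 4: weight 3+6+4=13, value 5+14+27=46
- item 1+item 3+item 4: weight 3+8+4=15, value 5+10+27=42
Best: $66.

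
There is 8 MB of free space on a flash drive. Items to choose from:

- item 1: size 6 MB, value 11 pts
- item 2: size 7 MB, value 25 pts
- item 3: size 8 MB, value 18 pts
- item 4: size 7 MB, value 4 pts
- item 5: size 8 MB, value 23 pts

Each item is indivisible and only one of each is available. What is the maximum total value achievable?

Check high-value combinations within 8 MB:
- item 2: size 7, value 25
- item 5: size 8, value 23
- item 3: size 8, value 18
- item 1: size 6, value 11
- item 4: size 7, value 4
Best: 25 pts.

25 pts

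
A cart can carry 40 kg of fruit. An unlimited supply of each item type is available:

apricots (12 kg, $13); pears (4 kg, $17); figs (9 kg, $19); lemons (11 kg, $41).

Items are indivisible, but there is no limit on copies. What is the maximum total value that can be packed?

Best value-per-unit is pears at 17/4, and filling with it alone uses weight 10×4=40. No mix of the others beats 10×17 = 170.

$170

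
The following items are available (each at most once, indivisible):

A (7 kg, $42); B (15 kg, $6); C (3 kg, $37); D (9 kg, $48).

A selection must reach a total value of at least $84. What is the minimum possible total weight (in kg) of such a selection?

Subsets with value ≥ 84, sorted by total weight:
- C+D: weight 12, value 85
- A+D: weight 16, value 90
Minimum weight: 12 kg.

12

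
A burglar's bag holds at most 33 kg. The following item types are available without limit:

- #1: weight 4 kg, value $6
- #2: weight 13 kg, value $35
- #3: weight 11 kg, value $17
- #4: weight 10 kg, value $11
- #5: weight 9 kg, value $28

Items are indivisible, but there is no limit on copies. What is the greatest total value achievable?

Best value-per-unit is #5 at 28/9; filling with it alone gives 3×28 = 84.
Optimal mix: 1×#2 + 2×#5 → weight 31, value 91.

$91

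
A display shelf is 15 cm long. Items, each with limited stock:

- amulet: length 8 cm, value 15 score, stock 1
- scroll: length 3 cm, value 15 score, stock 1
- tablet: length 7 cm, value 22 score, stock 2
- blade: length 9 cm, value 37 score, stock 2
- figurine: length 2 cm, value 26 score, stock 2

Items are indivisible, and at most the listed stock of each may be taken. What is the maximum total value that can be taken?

89 score

Top feasible selections:
- 1×blade + 2×figurine: length 13, value 89
- 1×scroll + 1×tablet + 2×figurine: length 14, value 89
- 1×amulet + 1×scroll + 2×figurine: length 15, value 82
- 1×scroll + 1×blade + 1×figurine: length 14, value 78
Best: 89 score.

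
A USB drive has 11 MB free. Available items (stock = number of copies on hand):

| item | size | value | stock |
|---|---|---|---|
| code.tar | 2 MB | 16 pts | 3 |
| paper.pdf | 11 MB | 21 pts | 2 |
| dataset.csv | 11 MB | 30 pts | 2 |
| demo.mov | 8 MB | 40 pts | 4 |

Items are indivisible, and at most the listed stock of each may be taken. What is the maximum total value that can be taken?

56 pts

Best selections within size 11 and stock limits:
- 1×code.tar + 1×demo.mov: size 10, value 56
- 3×code.tar: size 6, value 48
- 1×demo.mov: size 8, value 40
Best: 56 pts.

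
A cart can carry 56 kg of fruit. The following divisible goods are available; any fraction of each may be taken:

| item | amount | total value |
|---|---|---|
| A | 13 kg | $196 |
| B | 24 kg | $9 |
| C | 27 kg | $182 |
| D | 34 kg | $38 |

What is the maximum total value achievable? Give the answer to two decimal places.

395.88

Take in order of value per unit:
- A (196/13 per unit): all 13 → value 196, running total 196.00
- C (182/27 per unit): all 27 → value 182, running total 378.00
- D (38/34 per unit): 16 of 34 → value 16×38/34 = 17.8824, running total 395.88
Total 395.88.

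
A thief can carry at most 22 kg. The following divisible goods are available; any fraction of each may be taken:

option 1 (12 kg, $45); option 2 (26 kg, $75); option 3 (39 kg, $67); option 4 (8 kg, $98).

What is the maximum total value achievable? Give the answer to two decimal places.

Take in order of value per unit:
- option 4 (98/8 per unit): all 8 → value 98, running total 98.00
- option 1 (45/12 per unit): all 12 → value 45, running total 143.00
- option 2 (75/26 per unit): 2 of 26 → value 2×75/26 = 5.7692, running total 148.77
Total 148.77.

148.77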